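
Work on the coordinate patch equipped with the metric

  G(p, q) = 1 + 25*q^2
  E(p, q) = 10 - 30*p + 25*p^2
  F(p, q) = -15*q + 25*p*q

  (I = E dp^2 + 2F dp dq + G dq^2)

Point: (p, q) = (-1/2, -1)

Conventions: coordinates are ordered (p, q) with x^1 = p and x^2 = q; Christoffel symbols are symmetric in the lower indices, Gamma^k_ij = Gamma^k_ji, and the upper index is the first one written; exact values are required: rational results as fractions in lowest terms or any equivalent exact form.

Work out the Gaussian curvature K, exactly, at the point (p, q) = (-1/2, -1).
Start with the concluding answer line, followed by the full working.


Answer: K = 16/2025

E = 125/4, F = 55/2, G = 26, EG - F^2 = 225/4 at the point
E_p = -55, E_q = 0, F_p = -25, F_q = -55/2, G_p = 0, G_q = -50
E_qq = 0, F_pq = 25, G_pp = 0
Apply the Brioschi formula K = (det M1 - det M2)/(EG - F^2)^2 over the derivative matrices of E, F, G.
M1 = [[-E_qq/2 + F_pq - G_pp/2, E_p/2, F_p - E_q/2], [F_q - G_p/2, E, F], [G_q/2, F, G]] = [[25, -55/2, -25], [-55/2, 125/4, 55/2], [-25, 55/2, 26]]; det M1 = 25
M2 = [[0, E_q/2, G_p/2], [E_q/2, E, F], [G_p/2, F, G]] = [[0, 0, 0], [0, 125/4, 55/2], [0, 55/2, 26]]; det M2 = 0
det M1 - det M2 = 25; K = 25 / (225/4)^2 = 16/2025


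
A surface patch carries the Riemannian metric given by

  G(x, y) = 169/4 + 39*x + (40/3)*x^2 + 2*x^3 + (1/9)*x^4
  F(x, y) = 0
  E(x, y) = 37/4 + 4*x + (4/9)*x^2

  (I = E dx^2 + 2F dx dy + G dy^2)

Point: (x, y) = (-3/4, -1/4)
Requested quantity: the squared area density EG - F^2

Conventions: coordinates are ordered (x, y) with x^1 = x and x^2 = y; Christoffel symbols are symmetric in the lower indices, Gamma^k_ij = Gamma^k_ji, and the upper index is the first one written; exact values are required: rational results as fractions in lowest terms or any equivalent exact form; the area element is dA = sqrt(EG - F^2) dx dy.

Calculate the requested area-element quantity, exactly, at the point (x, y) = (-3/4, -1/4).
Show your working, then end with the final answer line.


E = 13/2, F = 0, G = 5041/256; EG - F^2 = 65533/512

Answer: EG - F^2 = 65533/512


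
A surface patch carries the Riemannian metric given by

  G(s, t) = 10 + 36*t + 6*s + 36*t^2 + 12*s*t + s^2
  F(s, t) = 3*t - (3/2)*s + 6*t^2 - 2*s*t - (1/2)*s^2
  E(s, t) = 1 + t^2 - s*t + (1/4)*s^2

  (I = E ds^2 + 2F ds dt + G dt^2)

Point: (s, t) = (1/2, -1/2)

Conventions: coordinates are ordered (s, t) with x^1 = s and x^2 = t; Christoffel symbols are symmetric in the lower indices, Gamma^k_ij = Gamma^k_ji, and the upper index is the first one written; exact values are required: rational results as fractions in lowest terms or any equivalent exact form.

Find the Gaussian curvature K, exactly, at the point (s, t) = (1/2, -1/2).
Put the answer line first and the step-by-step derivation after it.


Answer: K = -1024/841

E = 25/16, F = -3/8, G = 5/4, EG - F^2 = 29/16 at the point
E_s = 3/4, E_t = -3/2, F_s = -1, F_t = -4, G_s = 1, G_t = 6
E_tt = 2, F_st = -2, G_ss = 2
Using the Brioschi determinant formula for K from the metric derivatives:
M1 = [[-E_tt/2 + F_st - G_ss/2, E_s/2, F_s - E_t/2], [F_t - G_s/2, E, F], [G_t/2, F, G]] = [[-4, 3/8, -1/4], [-9/2, 25/16, -3/8], [3, -3/8, 5/4]]; det M1 = -77/16
M2 = [[0, E_t/2, G_s/2], [E_t/2, E, F], [G_s/2, F, G]] = [[0, -3/4, 1/2], [-3/4, 25/16, -3/8], [1/2, -3/8, 5/4]]; det M2 = -13/16
det M1 - det M2 = -4; K = -4 / (29/16)^2 = -1024/841


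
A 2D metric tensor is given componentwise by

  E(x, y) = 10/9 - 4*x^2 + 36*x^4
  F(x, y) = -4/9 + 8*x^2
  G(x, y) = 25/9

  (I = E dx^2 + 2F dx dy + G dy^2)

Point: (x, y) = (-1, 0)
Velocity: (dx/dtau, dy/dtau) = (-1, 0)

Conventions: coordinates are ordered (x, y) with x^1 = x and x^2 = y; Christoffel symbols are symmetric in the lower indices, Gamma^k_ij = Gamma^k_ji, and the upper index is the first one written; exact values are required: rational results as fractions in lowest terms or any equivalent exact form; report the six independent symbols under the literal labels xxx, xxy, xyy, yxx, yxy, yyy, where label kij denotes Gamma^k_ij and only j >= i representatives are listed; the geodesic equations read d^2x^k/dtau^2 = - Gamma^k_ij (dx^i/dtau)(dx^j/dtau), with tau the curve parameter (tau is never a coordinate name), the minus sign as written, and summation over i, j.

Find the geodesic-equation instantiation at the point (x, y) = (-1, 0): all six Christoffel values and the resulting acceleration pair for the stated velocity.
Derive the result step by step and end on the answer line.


E = 298/9, F = 68/9, G = 25/9 at the point
E_x = -136, E_y = 0, F_x = -16, F_y = 0, G_x = 0, G_y = 0
EG - F^2 = 314/9;  g^inv = (9/314) * [[25/9, -68/9], [-68/9, 298/9]]
first-kind symbols [ij,l] = (1/2)(d_i g_jl + d_j g_il - d_l g_ij): [xx,x] = E_x/2 = -68, [xx,y] = F_x - E_y/2 = -16, [xy,x] = E_y/2 = 0, [xy,y] = G_x/2 = 0, [yy,x] = F_y - G_x/2 = 0, [yy,y] = G_y/2 = 0
Gamma^x_ij = (G*[ij,x] - F*[ij,y])/(EG - F^2), Gamma^y_ij = (E*[ij,y] - F*[ij,x])/(EG - F^2)
Gamma_xxx = -306/157, Gamma_xxy = 0, Gamma_xyy = 0, Gamma_yxx = -72/157, Gamma_yxy = 0, Gamma_yyy = 0
d^2x/dtau^2 = -(Gamma_xxx*(-1)^2 + 2*Gamma_xxy*(-1)*(0) + Gamma_xyy*(0)^2) = 306/157
d^2y/dtau^2 = -(Gamma_yxx*(-1)^2 + 2*Gamma_yxy*(-1)*(0) + Gamma_yyy*(0)^2) = 72/157

Answer: Gamma_xxx = -306/157, Gamma_xxy = 0, Gamma_xyy = 0, Gamma_yxx = -72/157, Gamma_yxy = 0, Gamma_yyy = 0; accelerations (d^2x/dtau^2, d^2y/dtau^2) = (306/157, 72/157)


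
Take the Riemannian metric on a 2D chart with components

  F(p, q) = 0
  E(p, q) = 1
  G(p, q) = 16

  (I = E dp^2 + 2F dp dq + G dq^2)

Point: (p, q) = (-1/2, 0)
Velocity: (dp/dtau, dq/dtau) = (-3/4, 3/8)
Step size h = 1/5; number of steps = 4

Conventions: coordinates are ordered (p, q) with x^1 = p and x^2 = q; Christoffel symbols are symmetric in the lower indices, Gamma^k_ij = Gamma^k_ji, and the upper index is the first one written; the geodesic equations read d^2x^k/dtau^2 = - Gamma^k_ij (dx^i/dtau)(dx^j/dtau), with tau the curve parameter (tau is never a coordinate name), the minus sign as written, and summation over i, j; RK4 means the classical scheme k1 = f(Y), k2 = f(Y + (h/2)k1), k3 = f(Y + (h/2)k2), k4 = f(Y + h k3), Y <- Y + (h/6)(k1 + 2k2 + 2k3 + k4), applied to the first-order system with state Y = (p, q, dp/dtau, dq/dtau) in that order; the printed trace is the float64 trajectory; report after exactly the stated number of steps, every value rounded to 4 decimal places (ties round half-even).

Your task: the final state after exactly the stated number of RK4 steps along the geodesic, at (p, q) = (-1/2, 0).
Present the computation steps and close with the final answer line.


f(Y) = (dp/dtau, dq/dtau, -Gamma^p_ij Y'^i Y'^j, -Gamma^q_ij Y'^i Y'^j) with the Gammas evaluated at the stage position; h = 0.200000; intermediate values shown to 6 dp
step 0: p = -0.5000, q = 0.0000, dp/dtau = -0.7500, dq/dtau = 0.3750
step 1:
  k1: at (p, q) = (-0.500000, 0.000000), (dp/dtau, dq/dtau) = (-0.750000, 0.375000); Gamma_ppp = 0.000000, Gamma_ppq = 0.000000, Gamma_pqq = 0.000000, Gamma_qpp = 0.000000, Gamma_qpq = 0.000000, Gamma_qqq = 0.000000; k1 = (-0.750000, 0.375000, 0.000000, 0.000000)
  k2: at (p, q) = (-0.575000, 0.037500), (dp/dtau, dq/dtau) = (-0.750000, 0.375000); Gamma_ppp = 0.000000, Gamma_ppq = 0.000000, Gamma_pqq = 0.000000, Gamma_qpp = 0.000000, Gamma_qpq = 0.000000, Gamma_qqq = 0.000000; k2 = (-0.750000, 0.375000, 0.000000, 0.000000)
  k3: at (p, q) = (-0.575000, 0.037500), (dp/dtau, dq/dtau) = (-0.750000, 0.375000); Gamma_ppp = 0.000000, Gamma_ppq = 0.000000, Gamma_pqq = 0.000000, Gamma_qpp = 0.000000, Gamma_qpq = 0.000000, Gamma_qqq = 0.000000; k3 = (-0.750000, 0.375000, 0.000000, 0.000000)
  k4: at (p, q) = (-0.650000, 0.075000), (dp/dtau, dq/dtau) = (-0.750000, 0.375000); Gamma_ppp = 0.000000, Gamma_ppq = 0.000000, Gamma_pqq = 0.000000, Gamma_qpp = 0.000000, Gamma_qpq = 0.000000, Gamma_qqq = 0.000000; k4 = (-0.750000, 0.375000, 0.000000, 0.000000)
  Y <- Y + (h/6)(k1 + 2k2 + 2k3 + k4): p = -0.6500, q = 0.0750, dp/dtau = -0.7500, dq/dtau = 0.3750
step 2:
  k1: at (p, q) = (-0.650000, 0.075000), (dp/dtau, dq/dtau) = (-0.750000, 0.375000); Gamma_ppp = 0.000000, Gamma_ppq = 0.000000, Gamma_pqq = 0.000000, Gamma_qpp = 0.000000, Gamma_qpq = 0.000000, Gamma_qqq = 0.000000; k1 = (-0.750000, 0.375000, 0.000000, 0.000000)
  k2: at (p, q) = (-0.725000, 0.112500), (dp/dtau, dq/dtau) = (-0.750000, 0.375000); Gamma_ppp = 0.000000, Gamma_ppq = 0.000000, Gamma_pqq = 0.000000, Gamma_qpp = 0.000000, Gamma_qpq = 0.000000, Gamma_qqq = 0.000000; k2 = (-0.750000, 0.375000, 0.000000, 0.000000)
  k3: at (p, q) = (-0.725000, 0.112500), (dp/dtau, dq/dtau) = (-0.750000, 0.375000); Gamma_ppp = 0.000000, Gamma_ppq = 0.000000, Gamma_pqq = 0.000000, Gamma_qpp = 0.000000, Gamma_qpq = 0.000000, Gamma_qqq = 0.000000; k3 = (-0.750000, 0.375000, 0.000000, 0.000000)
  k4: at (p, q) = (-0.800000, 0.150000), (dp/dtau, dq/dtau) = (-0.750000, 0.375000); Gamma_ppp = 0.000000, Gamma_ppq = 0.000000, Gamma_pqq = 0.000000, Gamma_qpp = 0.000000, Gamma_qpq = 0.000000, Gamma_qqq = 0.000000; k4 = (-0.750000, 0.375000, 0.000000, 0.000000)
  Y <- Y + (h/6)(k1 + 2k2 + 2k3 + k4): p = -0.8000, q = 0.1500, dp/dtau = -0.7500, dq/dtau = 0.3750
step 3:
  k1: at (p, q) = (-0.800000, 0.150000), (dp/dtau, dq/dtau) = (-0.750000, 0.375000); Gamma_ppp = 0.000000, Gamma_ppq = 0.000000, Gamma_pqq = 0.000000, Gamma_qpp = 0.000000, Gamma_qpq = 0.000000, Gamma_qqq = 0.000000; k1 = (-0.750000, 0.375000, 0.000000, 0.000000)
  k2: at (p, q) = (-0.875000, 0.187500), (dp/dtau, dq/dtau) = (-0.750000, 0.375000); Gamma_ppp = 0.000000, Gamma_ppq = 0.000000, Gamma_pqq = 0.000000, Gamma_qpp = 0.000000, Gamma_qpq = 0.000000, Gamma_qqq = 0.000000; k2 = (-0.750000, 0.375000, 0.000000, 0.000000)
  k3: at (p, q) = (-0.875000, 0.187500), (dp/dtau, dq/dtau) = (-0.750000, 0.375000); Gamma_ppp = 0.000000, Gamma_ppq = 0.000000, Gamma_pqq = 0.000000, Gamma_qpp = 0.000000, Gamma_qpq = 0.000000, Gamma_qqq = 0.000000; k3 = (-0.750000, 0.375000, 0.000000, 0.000000)
  k4: at (p, q) = (-0.950000, 0.225000), (dp/dtau, dq/dtau) = (-0.750000, 0.375000); Gamma_ppp = 0.000000, Gamma_ppq = 0.000000, Gamma_pqq = 0.000000, Gamma_qpp = 0.000000, Gamma_qpq = 0.000000, Gamma_qqq = 0.000000; k4 = (-0.750000, 0.375000, 0.000000, 0.000000)
  Y <- Y + (h/6)(k1 + 2k2 + 2k3 + k4): p = -0.9500, q = 0.2250, dp/dtau = -0.7500, dq/dtau = 0.3750
step 4:
  k1: at (p, q) = (-0.950000, 0.225000), (dp/dtau, dq/dtau) = (-0.750000, 0.375000); Gamma_ppp = 0.000000, Gamma_ppq = 0.000000, Gamma_pqq = 0.000000, Gamma_qpp = 0.000000, Gamma_qpq = 0.000000, Gamma_qqq = 0.000000; k1 = (-0.750000, 0.375000, 0.000000, 0.000000)
  k2: at (p, q) = (-1.025000, 0.262500), (dp/dtau, dq/dtau) = (-0.750000, 0.375000); Gamma_ppp = 0.000000, Gamma_ppq = 0.000000, Gamma_pqq = 0.000000, Gamma_qpp = 0.000000, Gamma_qpq = 0.000000, Gamma_qqq = 0.000000; k2 = (-0.750000, 0.375000, 0.000000, 0.000000)
  k3: at (p, q) = (-1.025000, 0.262500), (dp/dtau, dq/dtau) = (-0.750000, 0.375000); Gamma_ppp = 0.000000, Gamma_ppq = 0.000000, Gamma_pqq = 0.000000, Gamma_qpp = 0.000000, Gamma_qpq = 0.000000, Gamma_qqq = 0.000000; k3 = (-0.750000, 0.375000, 0.000000, 0.000000)
  k4: at (p, q) = (-1.100000, 0.300000), (dp/dtau, dq/dtau) = (-0.750000, 0.375000); Gamma_ppp = 0.000000, Gamma_ppq = 0.000000, Gamma_pqq = 0.000000, Gamma_qpp = 0.000000, Gamma_qpq = 0.000000, Gamma_qqq = 0.000000; k4 = (-0.750000, 0.375000, 0.000000, 0.000000)
  Y <- Y + (h/6)(k1 + 2k2 + 2k3 + k4): p = -1.1000, q = 0.3000, dp/dtau = -0.7500, dq/dtau = 0.3750

Answer: p = -1.1000, q = 0.3000, dp/dtau = -0.7500, dq/dtau = 0.3750


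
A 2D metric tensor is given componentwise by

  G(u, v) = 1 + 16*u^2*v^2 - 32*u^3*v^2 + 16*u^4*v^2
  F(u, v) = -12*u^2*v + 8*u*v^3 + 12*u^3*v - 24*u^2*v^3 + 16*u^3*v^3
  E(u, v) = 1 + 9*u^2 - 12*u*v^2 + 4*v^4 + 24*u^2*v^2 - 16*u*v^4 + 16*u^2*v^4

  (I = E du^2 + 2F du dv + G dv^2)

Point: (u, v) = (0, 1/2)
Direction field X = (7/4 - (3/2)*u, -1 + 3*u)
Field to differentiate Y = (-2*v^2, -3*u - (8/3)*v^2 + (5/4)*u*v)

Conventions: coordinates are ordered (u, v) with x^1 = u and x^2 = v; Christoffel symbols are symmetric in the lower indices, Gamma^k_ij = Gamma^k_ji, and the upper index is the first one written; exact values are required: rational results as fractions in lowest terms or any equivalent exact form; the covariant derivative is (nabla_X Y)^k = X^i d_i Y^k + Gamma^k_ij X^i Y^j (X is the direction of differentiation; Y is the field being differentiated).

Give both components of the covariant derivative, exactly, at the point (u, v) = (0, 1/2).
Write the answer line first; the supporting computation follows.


Answer: (nabla_X Y)^u = 43/15, (nabla_X Y)^v = -143/96

E = 5/4, F = 0, G = 1 at the point
E_u = -4, E_v = 2, F_u = 1, F_v = 0, G_u = 0, G_v = 0
EG - F^2 = 5/4;  g^inv = (4/5) * [[1, 0], [0, 5/4]]
first-kind symbols [ij,l] = (1/2)(d_i g_jl + d_j g_il - d_l g_ij): [uu,u] = E_u/2 = -2, [uu,v] = F_u - E_v/2 = 0, [uv,u] = E_v/2 = 1, [uv,v] = G_u/2 = 0, [vv,u] = F_v - G_u/2 = 0, [vv,v] = G_v/2 = 0
Gamma^u_ij = (G*[ij,u] - F*[ij,v])/(EG - F^2), Gamma^v_ij = (E*[ij,v] - F*[ij,u])/(EG - F^2)
Gamma_uuu = -8/5, Gamma_uuv = 4/5, Gamma_uvv = 0, Gamma_vuu = 0, Gamma_vuv = 0, Gamma_vvv = 0
X = (7/4, -1), Y = (-1/2, -2/3) at the point


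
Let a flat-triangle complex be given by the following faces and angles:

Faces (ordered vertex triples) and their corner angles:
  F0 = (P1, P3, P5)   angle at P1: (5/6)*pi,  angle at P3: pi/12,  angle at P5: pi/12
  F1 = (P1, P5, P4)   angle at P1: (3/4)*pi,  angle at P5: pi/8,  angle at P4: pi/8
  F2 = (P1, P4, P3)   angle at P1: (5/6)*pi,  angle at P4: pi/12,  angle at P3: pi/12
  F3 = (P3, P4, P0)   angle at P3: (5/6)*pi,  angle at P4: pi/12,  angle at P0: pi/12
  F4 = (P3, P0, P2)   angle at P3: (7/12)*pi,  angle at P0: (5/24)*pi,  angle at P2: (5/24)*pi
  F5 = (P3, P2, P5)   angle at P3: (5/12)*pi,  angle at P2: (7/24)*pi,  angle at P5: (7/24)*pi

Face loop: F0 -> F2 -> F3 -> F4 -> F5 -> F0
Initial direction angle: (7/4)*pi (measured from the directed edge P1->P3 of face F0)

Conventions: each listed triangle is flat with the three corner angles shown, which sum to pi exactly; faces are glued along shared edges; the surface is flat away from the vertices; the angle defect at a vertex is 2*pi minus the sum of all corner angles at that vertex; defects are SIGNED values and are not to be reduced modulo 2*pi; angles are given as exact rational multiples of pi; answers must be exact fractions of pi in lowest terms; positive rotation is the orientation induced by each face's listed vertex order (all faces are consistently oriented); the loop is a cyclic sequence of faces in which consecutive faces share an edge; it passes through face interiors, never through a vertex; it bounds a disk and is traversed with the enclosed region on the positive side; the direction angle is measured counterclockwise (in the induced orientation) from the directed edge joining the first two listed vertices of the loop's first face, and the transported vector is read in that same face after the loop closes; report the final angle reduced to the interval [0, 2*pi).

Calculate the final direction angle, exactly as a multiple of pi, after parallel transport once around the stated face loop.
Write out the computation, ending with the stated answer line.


enclosed vertex P3: corner angles sum to 2*pi, defect = 2*pi - 2*pi = 0
final direction = starting direction + enclosed defect total, reduced mod 2*pi (induced orientation)
final angle = (7/4)*pi + 0 = (7/4)*pi (mod 2*pi)

Answer: final direction angle = (7/4)*pi


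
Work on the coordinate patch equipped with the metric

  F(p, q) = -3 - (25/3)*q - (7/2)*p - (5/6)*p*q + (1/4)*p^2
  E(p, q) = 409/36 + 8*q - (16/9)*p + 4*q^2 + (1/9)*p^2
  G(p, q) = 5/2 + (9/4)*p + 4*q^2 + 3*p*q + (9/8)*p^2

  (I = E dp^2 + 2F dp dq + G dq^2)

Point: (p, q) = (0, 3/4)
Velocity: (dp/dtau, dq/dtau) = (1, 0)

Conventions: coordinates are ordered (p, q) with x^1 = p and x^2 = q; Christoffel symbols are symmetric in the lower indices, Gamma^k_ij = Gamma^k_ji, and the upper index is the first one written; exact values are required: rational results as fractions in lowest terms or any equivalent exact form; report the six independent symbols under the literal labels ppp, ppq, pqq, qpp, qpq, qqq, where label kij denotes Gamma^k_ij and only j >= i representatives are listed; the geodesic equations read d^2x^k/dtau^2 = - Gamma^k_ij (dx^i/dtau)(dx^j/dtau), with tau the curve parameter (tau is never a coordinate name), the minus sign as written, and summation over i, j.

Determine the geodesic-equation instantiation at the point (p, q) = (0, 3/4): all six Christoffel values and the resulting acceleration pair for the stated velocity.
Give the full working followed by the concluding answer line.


E = 353/18, F = -37/4, G = 19/4 at the point
E_p = -16/9, E_q = 14, F_p = -33/8, F_q = -25/3, G_p = 9/2, G_q = 6
EG - F^2 = 1093/144;  g^inv = (144/1093) * [[19/4, 37/4], [37/4, 353/18]]
first-kind symbols [ij,l] = (1/2)(d_i g_jl + d_j g_il - d_l g_ij): [pp,p] = E_p/2 = -8/9, [pp,q] = F_p - E_q/2 = -89/8, [pq,p] = E_q/2 = 7, [pq,q] = G_p/2 = 9/4, [qq,p] = F_q - G_p/2 = -127/12, [qq,q] = G_q/2 = 3
Gamma^p_ij = (G*[ij,p] - F*[ij,q])/(EG - F^2), Gamma^q_ij = (E*[ij,q] - F*[ij,p])/(EG - F^2)
Gamma_ppp = -30853/2186, Gamma_ppq = 7785/1093, Gamma_pqq = -3243/1093, Gamma_qpp = -32601/1093, Gamma_qpq = 15678/1093, Gamma_qqq = -5625/1093
d^2p/dtau^2 = -(Gamma_ppp*(1)^2 + 2*Gamma_ppq*(1)*(0) + Gamma_pqq*(0)^2) = 30853/2186
d^2q/dtau^2 = -(Gamma_qpp*(1)^2 + 2*Gamma_qpq*(1)*(0) + Gamma_qqq*(0)^2) = 32601/1093

Answer: Gamma_ppp = -30853/2186, Gamma_ppq = 7785/1093, Gamma_pqq = -3243/1093, Gamma_qpp = -32601/1093, Gamma_qpq = 15678/1093, Gamma_qqq = -5625/1093; accelerations (d^2p/dtau^2, d^2q/dtau^2) = (30853/2186, 32601/1093)


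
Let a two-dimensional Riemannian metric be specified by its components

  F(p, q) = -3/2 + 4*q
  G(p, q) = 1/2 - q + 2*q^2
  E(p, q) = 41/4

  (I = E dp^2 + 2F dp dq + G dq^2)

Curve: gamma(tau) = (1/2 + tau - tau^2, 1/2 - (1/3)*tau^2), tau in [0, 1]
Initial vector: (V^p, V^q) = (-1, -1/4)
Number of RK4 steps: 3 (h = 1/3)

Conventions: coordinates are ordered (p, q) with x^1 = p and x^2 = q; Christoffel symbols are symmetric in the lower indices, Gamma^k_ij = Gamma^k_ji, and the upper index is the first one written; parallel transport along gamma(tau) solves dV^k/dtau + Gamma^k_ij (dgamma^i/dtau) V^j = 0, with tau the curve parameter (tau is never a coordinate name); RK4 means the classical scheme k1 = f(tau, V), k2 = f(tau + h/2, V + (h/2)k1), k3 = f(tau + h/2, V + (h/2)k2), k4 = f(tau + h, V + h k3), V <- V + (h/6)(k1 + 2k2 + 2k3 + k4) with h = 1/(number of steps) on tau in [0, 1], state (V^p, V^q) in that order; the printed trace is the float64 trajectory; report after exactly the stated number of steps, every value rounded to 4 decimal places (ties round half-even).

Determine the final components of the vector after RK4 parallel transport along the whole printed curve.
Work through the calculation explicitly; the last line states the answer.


gamma'(tau) = (1 - 2*tau, -(2/3)*tau); f(tau, V)^k = -Gamma^k_ij(gamma(tau)) gamma'^i(tau) V^j; h = 1/3; intermediate values shown to 6 dp
curve data and Christoffel symbols at the stage parameters:
  tau = 0.000000: gamma = (0.500000, 0.500000), gamma' = (1.000000, 0.000000); Gamma_ppp = 0.000000, Gamma_ppq = 0.000000, Gamma_pqq = 0.358974, Gamma_qpp = 0.000000, Gamma_qpq = 0.000000, Gamma_qqq = 0.641026
  tau = 0.166667: gamma = (0.638889, 0.490741), gamma' = (0.666667, -0.111111); Gamma_ppp = 0.000000, Gamma_ppq = 0.000000, Gamma_pqq = 0.361336, Gamma_qpp = 0.000000, Gamma_qpq = 0.000000, Gamma_qqq = 0.640026
  tau = 0.333333: gamma = (0.722222, 0.462963), gamma' = (0.333333, -0.222222); Gamma_ppp = 0.000000, Gamma_ppq = 0.000000, Gamma_pqq = 0.368404, Gamma_qpp = 0.000000, Gamma_qpq = 0.000000, Gamma_qqq = 0.636243
  tau = 0.500000: gamma = (0.750000, 0.416667), gamma' = (0.000000, -0.333333); Gamma_ppp = 0.000000, Gamma_ppq = 0.000000, Gamma_pqq = 0.380048, Gamma_qpp = 0.000000, Gamma_qpq = 0.000000, Gamma_qqq = 0.627078
  tau = 0.666667: gamma = (0.722222, 0.351852), gamma' = (-0.333333, -0.444444); Gamma_ppp = 0.000000, Gamma_ppq = 0.000000, Gamma_pqq = 0.395730, Gamma_qpp = 0.000000, Gamma_qpq = 0.000000, Gamma_qqq = 0.607320
  tau = 0.833333: gamma = (0.638889, 0.268519), gamma' = (-0.666667, -0.555556); Gamma_ppp = 0.000000, Gamma_ppq = 0.000000, Gamma_pqq = 0.413837, Gamma_qpp = 0.000000, Gamma_qpq = 0.000000, Gamma_qqq = 0.567764
  tau = 1.000000: gamma = (0.500000, 0.166667), gamma' = (-1.000000, -0.666667); Gamma_ppp = 0.000000, Gamma_ppq = 0.000000, Gamma_pqq = 0.430380, Gamma_qpp = 0.000000, Gamma_qpq = 0.000000, Gamma_qqq = 0.493671
step 0: V^p = -1.0000, V^q = -0.2500
step 1: k1 = (0.000000, 0.000000), k2 = (-0.010037, -0.017778), k3 = (-0.010156, -0.017989), k4 = (-0.020958, -0.036195); V <- V + (h/6)(k1 + 2k2 + 2k3 + k4): V^p = -1.0034, V^q = -0.2560
step 2: k1 = (-0.020957, -0.036193), k2 = (-0.033193, -0.054768), k3 = (-0.033585, -0.055416), k4 = (-0.048271, -0.074081); V <- V + (h/6)(k1 + 2k2 + 2k3 + k4): V^p = -1.0147, V^q = -0.2744
step 3: k1 = (-0.048253, -0.074054), k2 = (-0.065914, -0.090431), k3 = (-0.066542, -0.091292), k4 = (-0.087449, -0.100309); V <- V + (h/6)(k1 + 2k2 + 2k3 + k4): V^p = -1.0369, V^q = -0.3042

Answer: V^p = -1.0369, V^q = -0.3042


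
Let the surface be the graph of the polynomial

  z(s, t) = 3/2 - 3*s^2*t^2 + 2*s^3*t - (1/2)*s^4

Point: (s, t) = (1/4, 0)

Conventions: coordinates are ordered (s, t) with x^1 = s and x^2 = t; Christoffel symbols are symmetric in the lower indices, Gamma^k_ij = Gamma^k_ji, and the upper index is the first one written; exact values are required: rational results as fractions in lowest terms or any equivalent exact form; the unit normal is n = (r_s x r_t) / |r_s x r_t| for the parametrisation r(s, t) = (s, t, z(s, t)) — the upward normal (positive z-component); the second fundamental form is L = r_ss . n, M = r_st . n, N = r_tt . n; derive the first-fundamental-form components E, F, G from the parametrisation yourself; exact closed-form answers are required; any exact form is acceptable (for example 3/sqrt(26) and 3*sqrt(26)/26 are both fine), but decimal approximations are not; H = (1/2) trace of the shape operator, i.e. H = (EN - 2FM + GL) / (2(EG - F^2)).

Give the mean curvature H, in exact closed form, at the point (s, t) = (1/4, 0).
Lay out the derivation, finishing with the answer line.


z_s = -1/32, z_t = 1/32, z_ss = -3/8, z_st = 3/8, z_tt = -3/8
E = 1025/1024, F = -1/1024, G = 1025/1024; answer radicand W^2 = 513/512
unnormalised second-form numerators: l = -3/8, m = 3/8, n = -3/8; L = l/sqrt(513/512), and similarly M = m/sqrt(W^2), N = n/sqrt(W^2)
H = (E*n - 2*F*m + G*l) / (2*(EG - F^2)*sqrt(W^2)); E*n - 2*F*m + G*l = -3/4, EG - F^2 = 513/512, so H = (-64/171)/sqrt(513/512)

Answer: H = -1024*sqrt(114)/29241


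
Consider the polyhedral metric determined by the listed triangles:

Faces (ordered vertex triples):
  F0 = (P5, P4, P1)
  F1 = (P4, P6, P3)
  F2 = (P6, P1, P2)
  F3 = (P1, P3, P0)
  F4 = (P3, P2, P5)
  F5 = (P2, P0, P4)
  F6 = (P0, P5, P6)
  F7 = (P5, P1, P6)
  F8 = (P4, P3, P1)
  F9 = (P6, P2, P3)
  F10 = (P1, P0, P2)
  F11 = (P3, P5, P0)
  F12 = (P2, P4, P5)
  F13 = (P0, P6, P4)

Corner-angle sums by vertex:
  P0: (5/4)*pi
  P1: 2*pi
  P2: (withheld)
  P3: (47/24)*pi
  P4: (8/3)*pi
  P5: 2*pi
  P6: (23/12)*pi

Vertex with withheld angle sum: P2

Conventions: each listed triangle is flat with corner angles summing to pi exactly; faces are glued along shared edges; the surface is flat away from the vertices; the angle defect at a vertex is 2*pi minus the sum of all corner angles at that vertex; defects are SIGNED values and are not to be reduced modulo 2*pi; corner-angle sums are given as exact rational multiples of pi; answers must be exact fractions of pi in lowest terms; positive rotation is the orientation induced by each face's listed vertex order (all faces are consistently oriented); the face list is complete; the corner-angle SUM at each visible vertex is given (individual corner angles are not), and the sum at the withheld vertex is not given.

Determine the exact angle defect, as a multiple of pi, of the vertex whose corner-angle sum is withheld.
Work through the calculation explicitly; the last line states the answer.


V = 7, E = 21, F = 14; chi = V - E + F = 0
Gauss-Bonnet: total defect = 2*pi*chi = 0; visible defects sum to (5/24)*pi

Answer: defect(P2) = (-5/24)*pi


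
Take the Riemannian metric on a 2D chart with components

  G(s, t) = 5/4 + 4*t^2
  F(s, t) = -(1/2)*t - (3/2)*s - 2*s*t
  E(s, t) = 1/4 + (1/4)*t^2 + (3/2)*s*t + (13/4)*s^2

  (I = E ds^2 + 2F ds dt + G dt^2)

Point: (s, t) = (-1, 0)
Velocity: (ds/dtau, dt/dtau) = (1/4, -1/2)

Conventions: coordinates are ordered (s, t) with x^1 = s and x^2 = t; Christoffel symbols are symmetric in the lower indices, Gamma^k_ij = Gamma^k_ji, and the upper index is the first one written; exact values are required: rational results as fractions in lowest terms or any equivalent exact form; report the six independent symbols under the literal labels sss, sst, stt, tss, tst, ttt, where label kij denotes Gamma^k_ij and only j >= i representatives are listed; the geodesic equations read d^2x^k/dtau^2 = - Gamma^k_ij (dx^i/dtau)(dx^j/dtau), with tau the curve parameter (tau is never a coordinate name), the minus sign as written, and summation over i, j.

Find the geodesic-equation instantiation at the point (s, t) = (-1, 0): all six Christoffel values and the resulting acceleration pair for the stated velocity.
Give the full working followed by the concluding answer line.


E = 7/2, F = 3/2, G = 5/4 at the point
E_s = -13/2, E_t = -3/2, F_s = -3/2, F_t = 3/2, G_s = 0, G_t = 0
EG - F^2 = 17/8;  g^inv = (8/17) * [[5/4, -3/2], [-3/2, 7/2]]
first-kind symbols [ij,l] = (1/2)(d_i g_jl + d_j g_il - d_l g_ij): [ss,s] = E_s/2 = -13/4, [ss,t] = F_s - E_t/2 = -3/4, [st,s] = E_t/2 = -3/4, [st,t] = G_s/2 = 0, [tt,s] = F_t - G_s/2 = 3/2, [tt,t] = G_t/2 = 0
Gamma^s_ij = (G*[ij,s] - F*[ij,t])/(EG - F^2), Gamma^t_ij = (E*[ij,t] - F*[ij,s])/(EG - F^2)
Gamma_sss = -47/34, Gamma_sst = -15/34, Gamma_stt = 15/17, Gamma_tss = 18/17, Gamma_tst = 9/17, Gamma_ttt = -18/17
d^2s/dtau^2 = -(Gamma_sss*(1/4)^2 + 2*Gamma_sst*(1/4)*(-1/2) + Gamma_stt*(-1/2)^2) = -133/544
d^2t/dtau^2 = -(Gamma_tss*(1/4)^2 + 2*Gamma_tst*(1/4)*(-1/2) + Gamma_ttt*(-1/2)^2) = 45/136

Answer: Gamma_sss = -47/34, Gamma_sst = -15/34, Gamma_stt = 15/17, Gamma_tss = 18/17, Gamma_tst = 9/17, Gamma_ttt = -18/17; accelerations (d^2s/dtau^2, d^2t/dtau^2) = (-133/544, 45/136)


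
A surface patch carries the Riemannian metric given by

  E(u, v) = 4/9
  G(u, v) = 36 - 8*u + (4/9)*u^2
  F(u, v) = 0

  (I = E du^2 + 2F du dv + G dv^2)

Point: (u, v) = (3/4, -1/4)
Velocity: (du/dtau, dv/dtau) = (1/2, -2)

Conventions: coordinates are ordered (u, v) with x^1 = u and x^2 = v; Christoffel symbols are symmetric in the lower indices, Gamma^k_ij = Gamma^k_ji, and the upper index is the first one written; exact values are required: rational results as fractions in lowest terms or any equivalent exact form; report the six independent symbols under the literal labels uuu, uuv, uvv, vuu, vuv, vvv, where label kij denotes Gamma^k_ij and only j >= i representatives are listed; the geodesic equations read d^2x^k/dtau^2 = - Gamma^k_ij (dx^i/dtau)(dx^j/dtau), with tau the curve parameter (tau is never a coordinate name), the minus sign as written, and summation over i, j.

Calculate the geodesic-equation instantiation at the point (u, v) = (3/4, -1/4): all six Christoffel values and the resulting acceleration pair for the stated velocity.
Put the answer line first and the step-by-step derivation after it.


Answer: Gamma_uuu = 0, Gamma_uuv = 0, Gamma_uvv = 33/4, Gamma_vuu = 0, Gamma_vuv = -4/33, Gamma_vvv = 0; accelerations (d^2u/dtau^2, d^2v/dtau^2) = (-33, -8/33)

E = 4/9, F = 0, G = 121/4 at the point
E_u = 0, E_v = 0, F_u = 0, F_v = 0, G_u = -22/3, G_v = 0
EG - F^2 = 121/9;  g^inv = (9/121) * [[121/4, 0], [0, 4/9]]
first-kind symbols [ij,l] = (1/2)(d_i g_jl + d_j g_il - d_l g_ij): [uu,u] = E_u/2 = 0, [uu,v] = F_u - E_v/2 = 0, [uv,u] = E_v/2 = 0, [uv,v] = G_u/2 = -11/3, [vv,u] = F_v - G_u/2 = 11/3, [vv,v] = G_v/2 = 0
Gamma^u_ij = (G*[ij,u] - F*[ij,v])/(EG - F^2), Gamma^v_ij = (E*[ij,v] - F*[ij,u])/(EG - F^2)
Gamma_uuu = 0, Gamma_uuv = 0, Gamma_uvv = 33/4, Gamma_vuu = 0, Gamma_vuv = -4/33, Gamma_vvv = 0
d^2u/dtau^2 = -(Gamma_uuu*(1/2)^2 + 2*Gamma_uuv*(1/2)*(-2) + Gamma_uvv*(-2)^2) = -33
d^2v/dtau^2 = -(Gamma_vuu*(1/2)^2 + 2*Gamma_vuv*(1/2)*(-2) + Gamma_vvv*(-2)^2) = -8/33


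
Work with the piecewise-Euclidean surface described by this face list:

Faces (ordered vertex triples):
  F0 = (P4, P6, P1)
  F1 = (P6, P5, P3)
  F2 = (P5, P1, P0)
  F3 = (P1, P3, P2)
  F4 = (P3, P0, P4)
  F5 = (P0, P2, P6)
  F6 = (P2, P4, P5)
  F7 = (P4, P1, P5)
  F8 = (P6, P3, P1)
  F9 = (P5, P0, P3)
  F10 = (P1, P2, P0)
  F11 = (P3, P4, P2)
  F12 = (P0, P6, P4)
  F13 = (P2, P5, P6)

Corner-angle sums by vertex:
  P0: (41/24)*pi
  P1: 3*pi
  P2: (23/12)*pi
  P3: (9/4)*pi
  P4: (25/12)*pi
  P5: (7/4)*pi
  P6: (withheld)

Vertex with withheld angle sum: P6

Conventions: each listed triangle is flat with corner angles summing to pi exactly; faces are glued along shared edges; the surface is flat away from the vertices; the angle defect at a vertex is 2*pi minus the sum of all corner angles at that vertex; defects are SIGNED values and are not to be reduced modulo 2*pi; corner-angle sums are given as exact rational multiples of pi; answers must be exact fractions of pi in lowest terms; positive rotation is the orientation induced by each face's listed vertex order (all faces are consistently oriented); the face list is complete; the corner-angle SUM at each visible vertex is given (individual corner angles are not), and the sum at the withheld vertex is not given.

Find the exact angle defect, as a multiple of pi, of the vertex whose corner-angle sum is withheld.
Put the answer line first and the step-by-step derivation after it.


Answer: defect(P6) = (17/24)*pi

V = 7, E = 21, F = 14; chi = V - E + F = 0
Gauss-Bonnet: total defect = 2*pi*chi = 0; visible defects sum to (-17/24)*pi


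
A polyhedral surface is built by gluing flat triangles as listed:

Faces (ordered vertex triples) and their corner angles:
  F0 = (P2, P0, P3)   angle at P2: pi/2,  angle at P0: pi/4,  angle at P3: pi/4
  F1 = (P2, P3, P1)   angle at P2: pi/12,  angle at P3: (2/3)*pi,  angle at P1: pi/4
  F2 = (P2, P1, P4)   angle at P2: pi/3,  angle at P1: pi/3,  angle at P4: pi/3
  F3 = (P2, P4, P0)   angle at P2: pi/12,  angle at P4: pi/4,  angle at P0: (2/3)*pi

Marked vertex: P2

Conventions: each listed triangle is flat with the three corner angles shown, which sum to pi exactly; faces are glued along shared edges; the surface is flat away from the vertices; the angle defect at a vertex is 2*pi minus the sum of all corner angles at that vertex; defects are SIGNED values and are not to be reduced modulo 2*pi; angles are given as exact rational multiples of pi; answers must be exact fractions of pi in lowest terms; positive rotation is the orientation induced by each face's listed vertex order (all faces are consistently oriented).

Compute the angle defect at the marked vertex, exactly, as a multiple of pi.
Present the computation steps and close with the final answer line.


Sum of corner angles at P2: pi
defect = 2*pi - pi

Answer: defect(P2) = pi


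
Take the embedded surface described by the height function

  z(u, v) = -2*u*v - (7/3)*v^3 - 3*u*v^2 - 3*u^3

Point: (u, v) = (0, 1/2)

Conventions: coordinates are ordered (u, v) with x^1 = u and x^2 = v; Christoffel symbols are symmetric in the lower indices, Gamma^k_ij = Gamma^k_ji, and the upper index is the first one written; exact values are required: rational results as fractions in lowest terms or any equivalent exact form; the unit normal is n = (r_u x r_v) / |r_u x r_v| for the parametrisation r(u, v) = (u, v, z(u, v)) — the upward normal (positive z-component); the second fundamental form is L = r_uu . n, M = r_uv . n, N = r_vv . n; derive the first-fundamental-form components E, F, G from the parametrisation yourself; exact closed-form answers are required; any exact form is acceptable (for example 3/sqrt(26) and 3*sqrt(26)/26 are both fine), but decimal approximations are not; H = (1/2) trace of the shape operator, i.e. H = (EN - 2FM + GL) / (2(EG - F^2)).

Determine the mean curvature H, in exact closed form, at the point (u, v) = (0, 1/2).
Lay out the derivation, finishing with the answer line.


z_u = -7/4, z_v = -7/4, z_uu = 0, z_uv = -5, z_vv = -7
E = 65/16, F = 49/16, G = 65/16; answer radicand W^2 = 57/8
unnormalised second-form numerators: l = 0, m = -5, n = -7; L = l/sqrt(57/8), and similarly M = m/sqrt(W^2), N = n/sqrt(W^2)
H = (E*n - 2*F*m + G*l) / (2*(EG - F^2)*sqrt(W^2)); E*n - 2*F*m + G*l = 35/16, EG - F^2 = 57/8, so H = (35/228)/sqrt(57/8)

Answer: H = 35*sqrt(114)/6498


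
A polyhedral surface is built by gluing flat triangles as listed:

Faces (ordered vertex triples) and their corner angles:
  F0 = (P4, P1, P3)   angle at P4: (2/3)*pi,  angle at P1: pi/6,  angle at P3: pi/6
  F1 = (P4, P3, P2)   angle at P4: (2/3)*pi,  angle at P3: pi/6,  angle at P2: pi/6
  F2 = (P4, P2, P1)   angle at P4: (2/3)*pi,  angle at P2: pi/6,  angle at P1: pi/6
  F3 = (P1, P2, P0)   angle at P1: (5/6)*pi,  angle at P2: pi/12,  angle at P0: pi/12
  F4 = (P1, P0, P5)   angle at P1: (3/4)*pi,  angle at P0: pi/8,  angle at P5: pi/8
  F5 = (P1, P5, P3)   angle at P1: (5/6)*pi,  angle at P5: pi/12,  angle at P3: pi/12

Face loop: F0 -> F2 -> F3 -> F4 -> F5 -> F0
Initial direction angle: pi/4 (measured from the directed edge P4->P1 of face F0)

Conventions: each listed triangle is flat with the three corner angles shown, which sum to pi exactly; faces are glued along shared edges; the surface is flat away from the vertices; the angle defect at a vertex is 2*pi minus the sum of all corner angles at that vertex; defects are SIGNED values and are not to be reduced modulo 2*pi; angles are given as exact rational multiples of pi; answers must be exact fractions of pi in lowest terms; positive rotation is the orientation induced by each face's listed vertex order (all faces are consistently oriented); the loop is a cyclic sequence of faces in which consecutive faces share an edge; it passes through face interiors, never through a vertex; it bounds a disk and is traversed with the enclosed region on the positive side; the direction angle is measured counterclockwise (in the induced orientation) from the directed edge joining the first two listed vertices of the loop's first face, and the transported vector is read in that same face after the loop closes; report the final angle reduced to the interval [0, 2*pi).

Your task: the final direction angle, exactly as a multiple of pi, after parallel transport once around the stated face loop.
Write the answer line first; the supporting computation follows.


Answer: final direction angle = (3/2)*pi

enclosed vertex P1: corner angles sum to (11/4)*pi, defect = 2*pi - (11/4)*pi = (-3/4)*pi
summing the enclosed defects onto the initial angle, mod 2*pi in the induced orientation:
final angle = pi/4 - (3/4)*pi = (3/2)*pi (mod 2*pi)


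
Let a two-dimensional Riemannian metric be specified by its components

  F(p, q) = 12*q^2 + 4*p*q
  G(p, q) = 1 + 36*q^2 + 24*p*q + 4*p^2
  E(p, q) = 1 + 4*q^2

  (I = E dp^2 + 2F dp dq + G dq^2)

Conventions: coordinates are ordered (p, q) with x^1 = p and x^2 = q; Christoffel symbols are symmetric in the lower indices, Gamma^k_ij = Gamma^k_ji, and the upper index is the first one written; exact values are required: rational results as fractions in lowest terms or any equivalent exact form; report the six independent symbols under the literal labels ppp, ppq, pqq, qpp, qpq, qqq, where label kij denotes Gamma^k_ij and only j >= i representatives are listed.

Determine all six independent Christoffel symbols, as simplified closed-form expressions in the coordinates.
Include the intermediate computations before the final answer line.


E = 1 + 4*q^2; F = 12*q^2 + 4*p*q; G = 1 + 36*q^2 + 24*p*q + 4*p^2
Gamma^k_ij = (1/2) g^{kl} (d_i g_jl + d_j g_il - d_l g_ij), with g^inv = (1/(EG-F^2)) [[G, -F], [-F, E]]
first partials: E_p = 0, E_q = 8*q, F_p = 4*q, F_q = 24*q + 4*p, G_p = 24*q + 8*p, G_q = 72*q + 24*p
D = EG - F^2 = 1 + 40*q^2 + 24*p*q + 4*p^2
expanded: Gamma^p_pp = (G E_p - 2F F_p + F E_q)/(2D), Gamma^p_pq = (G E_q - F G_p)/(2D), Gamma^p_qq = (2G F_q - G G_p - F G_q)/(2D), Gamma^q_pp = (2E F_p - E E_q - F E_p)/(2D), Gamma^q_pq = (E G_p - F E_q)/(2D), Gamma^q_qq = (E G_q - 2F F_q + F G_p)/(2D); substitute and cancel common factors

Answer: Gamma_ppp = 0, Gamma_ppq = 4*q/(4*p^2 + 24*p*q + 40*q^2 + 1), Gamma_pqq = 12*q/(4*p^2 + 24*p*q + 40*q^2 + 1), Gamma_qpp = 0, Gamma_qpq = (4*p + 12*q)/(4*p^2 + 24*p*q + 40*q^2 + 1), Gamma_qqq = (12*p + 36*q)/(4*p^2 + 24*p*q + 40*q^2 + 1)


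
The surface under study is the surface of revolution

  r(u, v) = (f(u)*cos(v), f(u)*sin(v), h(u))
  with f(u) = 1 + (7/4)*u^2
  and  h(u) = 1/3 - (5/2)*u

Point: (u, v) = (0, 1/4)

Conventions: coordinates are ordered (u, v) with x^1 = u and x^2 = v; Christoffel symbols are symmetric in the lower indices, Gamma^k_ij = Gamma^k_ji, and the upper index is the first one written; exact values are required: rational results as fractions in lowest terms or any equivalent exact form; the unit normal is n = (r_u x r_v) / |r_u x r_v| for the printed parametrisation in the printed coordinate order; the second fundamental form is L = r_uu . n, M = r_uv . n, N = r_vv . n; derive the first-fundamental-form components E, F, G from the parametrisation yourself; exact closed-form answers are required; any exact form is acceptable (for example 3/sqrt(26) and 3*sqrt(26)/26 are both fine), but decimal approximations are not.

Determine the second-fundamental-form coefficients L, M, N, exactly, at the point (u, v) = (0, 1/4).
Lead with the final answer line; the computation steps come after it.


Answer: L = 7/2, M = 0, N = -1

f = 1, f' = 0, f'' = 7/2, h' = -5/2, h'' = 0
E = 25/4, F = 0, G = 1; answer radicand W^2 = 25/4
unnormalised second-form numerators: l = 35/4, m = 0, n = -5/2; L = l/sqrt(25/4), and similarly M = m/sqrt(W^2), N = n/sqrt(W^2)


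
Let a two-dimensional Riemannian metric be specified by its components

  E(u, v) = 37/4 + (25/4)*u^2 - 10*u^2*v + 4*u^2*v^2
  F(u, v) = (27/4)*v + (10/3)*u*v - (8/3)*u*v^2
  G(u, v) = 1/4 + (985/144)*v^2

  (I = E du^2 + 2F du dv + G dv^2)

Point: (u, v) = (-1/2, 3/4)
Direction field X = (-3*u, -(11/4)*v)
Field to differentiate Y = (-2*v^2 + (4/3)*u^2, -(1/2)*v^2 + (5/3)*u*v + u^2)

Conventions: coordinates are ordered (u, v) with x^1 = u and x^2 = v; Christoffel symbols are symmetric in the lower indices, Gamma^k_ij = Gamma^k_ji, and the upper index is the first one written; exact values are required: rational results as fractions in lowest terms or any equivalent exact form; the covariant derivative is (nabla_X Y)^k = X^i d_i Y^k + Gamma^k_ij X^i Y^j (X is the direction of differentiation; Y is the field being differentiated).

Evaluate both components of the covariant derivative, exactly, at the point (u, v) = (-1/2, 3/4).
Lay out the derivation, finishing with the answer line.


E = 19/2, F = 73/16, G = 1049/256 at the point
E_u = -1, E_v = -1, F_u = 1, F_v = 85/12, G_u = 0, G_v = 985/96
EG - F^2 = 9273/512;  g^inv = (512/9273) * [[1049/256, -73/16], [-73/16, 19/2]]
first-kind symbols [ij,l] = (1/2)(d_i g_jl + d_j g_il - d_l g_ij): [uu,u] = E_u/2 = -1/2, [uu,v] = F_u - E_v/2 = 3/2, [uv,u] = E_v/2 = -1/2, [uv,v] = G_u/2 = 0, [vv,u] = F_v - G_u/2 = 85/12, [vv,v] = G_v/2 = 985/192
Gamma^u_ij = (G*[ij,u] - F*[ij,v])/(EG - F^2), Gamma^v_ij = (E*[ij,v] - F*[ij,u])/(EG - F^2)
Gamma_uuu = -4553/9273, Gamma_uuv = -1049/9273, Gamma_uvv = 8630/27819, Gamma_vuu = 8464/9273, Gamma_vuv = 1168/9273, Gamma_vvv = 25220/27819
X = (3/2, -33/16), Y = (-19/24, -21/32) at the point

Answer: (nabla_X Y)^u = 368103/71936, (nabla_X Y)^v = 139033/35968


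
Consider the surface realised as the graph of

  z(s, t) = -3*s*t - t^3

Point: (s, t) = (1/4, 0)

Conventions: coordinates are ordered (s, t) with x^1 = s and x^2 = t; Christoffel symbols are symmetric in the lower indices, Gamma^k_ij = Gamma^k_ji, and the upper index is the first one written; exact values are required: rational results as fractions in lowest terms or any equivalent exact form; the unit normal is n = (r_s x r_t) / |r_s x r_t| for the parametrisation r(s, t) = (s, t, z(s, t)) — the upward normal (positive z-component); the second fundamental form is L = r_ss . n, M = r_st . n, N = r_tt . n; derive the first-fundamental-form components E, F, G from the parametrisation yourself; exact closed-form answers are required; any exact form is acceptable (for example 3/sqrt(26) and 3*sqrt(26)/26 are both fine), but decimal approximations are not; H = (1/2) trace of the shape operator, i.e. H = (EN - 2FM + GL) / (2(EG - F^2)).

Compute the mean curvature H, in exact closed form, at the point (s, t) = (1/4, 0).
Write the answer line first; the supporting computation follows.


Answer: H = 0

z_s = 0, z_t = -3/4, z_ss = 0, z_st = -3, z_tt = 0
E = 1, F = 0, G = 25/16; answer radicand W^2 = 25/16
unnormalised second-form numerators: l = 0, m = -3, n = 0; L = l/sqrt(25/16), and similarly M = m/sqrt(W^2), N = n/sqrt(W^2)
H = (E*n - 2*F*m + G*l) / (2*(EG - F^2)*sqrt(W^2)); E*n - 2*F*m + G*l = 0, EG - F^2 = 25/16, so H = (0)/sqrt(25/16)
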